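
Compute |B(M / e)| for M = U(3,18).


Contracting e from U(3,18) gives U(2,17).
Bases of U(2,17) = (17 choose 2) = 136.

136


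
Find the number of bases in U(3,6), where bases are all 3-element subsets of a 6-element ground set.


Bases of U(3,6) are all 3-element subsets of the 6-element ground set.
Number of bases = C(6,3).
C(6,3) = (6 * 5 * 4) / (1 * 2 * 3) = 20.

20


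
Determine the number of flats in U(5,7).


Flats of U(5,7): every subset of size < 5 is a flat, plus E itself.
Count = (7 choose 0) + (7 choose 1) + (7 choose 2) + (7 choose 3) + (7 choose 4) + 1
     = 1 + 7 + 21 + 35 + 35 + 1
     = 100.

100


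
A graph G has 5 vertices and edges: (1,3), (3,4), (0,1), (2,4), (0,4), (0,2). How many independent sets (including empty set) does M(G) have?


An independent set in a graphic matroid is an acyclic edge subset.
G has 5 vertices and 6 edges.
Enumerate all 2^6 = 64 subsets, checking for acyclicity.
Total independent sets = 52.

52


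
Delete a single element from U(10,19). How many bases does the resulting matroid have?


Deleting e from U(10,19) gives U(10,18) since n > r.
Bases of U(10,18) = (18 choose 10) = 43758.

43758


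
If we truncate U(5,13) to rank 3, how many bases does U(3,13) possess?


Truncating U(5,13) to rank 3 gives U(3,13).
Bases of U(3,13) are all 3-element subsets of 13 elements.
Number of bases = C(13,3) = (13 * 12 * 11) / (1 * 2 * 3) = 286.

286


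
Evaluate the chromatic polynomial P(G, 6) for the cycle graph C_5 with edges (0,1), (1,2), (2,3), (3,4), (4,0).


P(C_5, k) = (k-1)^5 + (-1)^5*(k-1).
P(6) = (5)^5 - 5
= 3125 - 5 = 3120.

3120


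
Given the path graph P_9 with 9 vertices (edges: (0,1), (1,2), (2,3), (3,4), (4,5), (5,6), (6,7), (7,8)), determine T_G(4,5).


A path on 9 vertices is a tree with 8 edges.
T(x,y) = x^(8) for any tree.
T(4,5) = 4^8 = 65536.

65536


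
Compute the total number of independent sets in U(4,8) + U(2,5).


For a direct sum, |I(M1+M2)| = |I(M1)| * |I(M2)|.
|I(U(4,8))| = sum C(8,k) for k=0..4 = 163.
|I(U(2,5))| = sum C(5,k) for k=0..2 = 16.
Total = 163 * 16 = 2608.

2608


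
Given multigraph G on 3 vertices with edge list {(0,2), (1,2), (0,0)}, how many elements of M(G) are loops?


In a graphic matroid, a loop is a self-loop edge (u,u) with rank 0.
Examining all 3 edges for self-loops...
Self-loops found: (0,0)
Number of loops = 1.

1


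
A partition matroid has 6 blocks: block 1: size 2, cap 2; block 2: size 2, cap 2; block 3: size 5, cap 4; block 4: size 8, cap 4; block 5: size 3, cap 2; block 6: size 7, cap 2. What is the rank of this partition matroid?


Rank of a partition matroid = sum of min(|Si|, ci) for each block.
= min(2,2) + min(2,2) + min(5,4) + min(8,4) + min(3,2) + min(7,2)
= 2 + 2 + 4 + 4 + 2 + 2
= 16.

16


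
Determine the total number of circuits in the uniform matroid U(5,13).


In U(5,13), circuits are the (6)-element subsets.
Any set of 6 elements is dependent, and removing any one element gives
an independent set of size 5, so it is a minimal dependent set.
Number of circuits = C(13,6) = 13! / (6! * 7!) = 1716.

1716


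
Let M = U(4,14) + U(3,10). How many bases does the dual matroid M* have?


(M1+M2)* = M1* + M2*.
M1* = U(10,14), bases: C(14,10) = 1001.
M2* = U(7,10), bases: C(10,7) = 120.
|B(M*)| = 1001 * 120 = 120120.

120120


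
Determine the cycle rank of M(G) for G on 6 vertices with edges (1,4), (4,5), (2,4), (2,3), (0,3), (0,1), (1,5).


Cycle rank (nullity) = |E| - r(M) = |E| - (|V| - c).
|E| = 7, |V| = 6, c = 1.
Nullity = 7 - (6 - 1) = 7 - 5 = 2.

2


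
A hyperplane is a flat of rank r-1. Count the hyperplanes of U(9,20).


Hyperplanes of U(9,20) are flats of rank 8.
In a uniform matroid, these are exactly the (8)-element subsets.
Count = (20 choose 8) = 125970.

125970


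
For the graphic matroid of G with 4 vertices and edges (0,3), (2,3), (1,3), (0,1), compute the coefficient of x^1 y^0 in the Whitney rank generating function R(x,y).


R(x,y) = sum over A in 2^E of x^(r(E)-r(A)) * y^(|A|-r(A)).
G has 4 vertices, 4 edges. r(E) = 3.
Enumerate all 2^4 = 16 subsets.
Count subsets with r(E)-r(A)=1 and |A|-r(A)=0: 6.

6


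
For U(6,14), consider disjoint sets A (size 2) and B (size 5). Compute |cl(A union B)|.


|A union B| = 2 + 5 = 7 (disjoint).
In U(6,14), cl(S) = S if |S| < 6, else cl(S) = E.
Since 7 >= 6, cl(A union B) = E.
|cl(A union B)| = 14.

14


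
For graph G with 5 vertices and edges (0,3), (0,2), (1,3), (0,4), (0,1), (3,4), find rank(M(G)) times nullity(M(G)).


r(M) = |V| - c = 5 - 1 = 4.
nullity = |E| - r(M) = 6 - 4 = 2.
Product = 4 * 2 = 8.

8


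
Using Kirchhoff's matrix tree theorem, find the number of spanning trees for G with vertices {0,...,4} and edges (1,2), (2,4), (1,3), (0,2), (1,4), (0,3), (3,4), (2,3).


By Kirchhoff's matrix tree theorem, the number of spanning trees equals
the determinant of any cofactor of the Laplacian matrix L.
G has 5 vertices and 8 edges.
Computing the (4 x 4) cofactor determinant gives 40.

40


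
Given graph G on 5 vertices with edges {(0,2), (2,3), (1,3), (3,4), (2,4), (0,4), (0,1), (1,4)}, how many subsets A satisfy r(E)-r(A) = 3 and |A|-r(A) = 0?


R(x,y) = sum over A in 2^E of x^(r(E)-r(A)) * y^(|A|-r(A)).
G has 5 vertices, 8 edges. r(E) = 4.
Enumerate all 2^8 = 256 subsets.
Count subsets with r(E)-r(A)=3 and |A|-r(A)=0: 8.

8


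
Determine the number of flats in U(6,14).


Flats of U(6,14): every subset of size < 6 is a flat, plus E itself.
Count = C(14,0) + C(14,1) + C(14,2) + C(14,3) + C(14,4) + C(14,5) + 1
     = 1 + 14 + 91 + 364 + 1001 + 2002 + 1
     = 3474.

3474


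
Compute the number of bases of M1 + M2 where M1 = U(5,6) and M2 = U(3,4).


Bases of a direct sum M1 + M2: |B| = |B(M1)| * |B(M2)|.
|B(U(5,6))| = C(6,5) = 6.
|B(U(3,4))| = C(4,3) = 4.
Total bases = 6 * 4 = 24.

24


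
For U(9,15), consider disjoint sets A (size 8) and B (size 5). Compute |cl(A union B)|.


|A union B| = 8 + 5 = 13 (disjoint).
In U(9,15), cl(S) = S if |S| < 9, else cl(S) = E.
Since 13 >= 9, cl(A union B) = E.
|cl(A union B)| = 15.

15


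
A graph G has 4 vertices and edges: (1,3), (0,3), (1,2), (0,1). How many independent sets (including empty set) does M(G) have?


An independent set in a graphic matroid is an acyclic edge subset.
G has 4 vertices and 4 edges.
Enumerate all 2^4 = 16 subsets, checking for acyclicity.
Total independent sets = 14.

14


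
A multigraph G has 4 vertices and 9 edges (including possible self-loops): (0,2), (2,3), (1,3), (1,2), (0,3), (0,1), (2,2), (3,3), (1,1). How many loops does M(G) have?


In a graphic matroid, a loop is a self-loop edge (u,u) with rank 0.
Examining all 9 edges for self-loops...
Self-loops found: (2,2), (3,3), (1,1)
Number of loops = 3.

3


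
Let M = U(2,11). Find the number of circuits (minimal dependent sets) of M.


In U(2,11), circuits are the (3)-element subsets.
Any set of 3 elements is dependent, and removing any one element gives
an independent set of size 2, so it is a minimal dependent set.
Number of circuits = C(11,3) = 11! / (3! * 8!) = 165.

165


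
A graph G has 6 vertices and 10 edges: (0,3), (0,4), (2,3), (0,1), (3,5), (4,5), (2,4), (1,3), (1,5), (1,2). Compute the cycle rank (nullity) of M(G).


Cycle rank (nullity) = |E| - r(M) = |E| - (|V| - c).
|E| = 10, |V| = 6, c = 1.
Nullity = 10 - (6 - 1) = 10 - 5 = 5.

5


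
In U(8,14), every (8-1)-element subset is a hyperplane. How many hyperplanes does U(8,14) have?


Hyperplanes of U(8,14) are flats of rank 7.
In a uniform matroid, these are exactly the (7)-element subsets.
Count = C(14,7) = 14! / (7! * 7!) = 3432.

3432


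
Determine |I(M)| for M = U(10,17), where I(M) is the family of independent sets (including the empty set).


Independent sets of U(10,17) are all subsets of size <= 10.
Count = C(17,0) + C(17,1) + C(17,2) + C(17,3) + C(17,4) + C(17,5) + C(17,6) + C(17,7) + C(17,8) + C(17,9) + C(17,10)
     = 1 + 17 + 136 + 680 + 2380 + 6188 + 12376 + 19448 + 24310 + 24310 + 19448
     = 109294.

109294


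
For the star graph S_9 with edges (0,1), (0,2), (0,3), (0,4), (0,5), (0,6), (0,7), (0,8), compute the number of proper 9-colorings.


P(tree, k) = k * (k-1)^(8) for any tree on 9 vertices.
P(9) = 9 * 8^8 = 9 * 16777216 = 150994944.

150994944


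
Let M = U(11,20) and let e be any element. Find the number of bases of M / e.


Contracting e from U(11,20) gives U(10,19).
Bases of U(10,19) = C(19,10) = 19! / (10! * 9!) = 92378.

92378


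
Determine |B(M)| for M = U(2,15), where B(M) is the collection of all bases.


Bases of U(2,15) are all 2-element subsets of the 15-element ground set.
Number of bases = C(15,2).
(15 choose 2) = 105.

105


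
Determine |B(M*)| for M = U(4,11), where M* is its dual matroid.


The dual of U(r,n) is U(n-r, n) = U(7,11).
Bases of U(7,11) are all (7)-element subsets.
|B(M*)| = C(11,7) = 330.

330


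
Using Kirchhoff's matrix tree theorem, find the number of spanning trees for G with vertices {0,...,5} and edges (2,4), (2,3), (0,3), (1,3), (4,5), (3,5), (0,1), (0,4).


By Kirchhoff's matrix tree theorem, the number of spanning trees equals
the determinant of any cofactor of the Laplacian matrix L.
G has 6 vertices and 8 edges.
Computing the (5 x 5) cofactor determinant gives 32.

32


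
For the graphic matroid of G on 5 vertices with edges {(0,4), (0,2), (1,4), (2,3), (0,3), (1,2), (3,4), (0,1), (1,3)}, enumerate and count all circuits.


A circuit in a graphic matroid = edge set of a simple cycle.
G has 5 vertices and 9 edges.
Enumerating all minimal edge subsets forming cycles...
Total circuits found: 22.

22


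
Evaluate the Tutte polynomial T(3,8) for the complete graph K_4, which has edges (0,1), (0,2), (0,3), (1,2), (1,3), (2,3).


T(K_4; x,y) = x^3 + 3x^2 + 4xy + 2x + y^3 + 3y^2 + 2y.
Substituting x=3, y=8:
= 27 + 27 + 96 + 6 + 512 + 192 + 16
= 876.

876


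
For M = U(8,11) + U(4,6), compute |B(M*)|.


(M1+M2)* = M1* + M2*.
M1* = U(3,11), bases: C(11,3) = 165.
M2* = U(2,6), bases: C(6,2) = 15.
|B(M*)| = 165 * 15 = 2475.

2475


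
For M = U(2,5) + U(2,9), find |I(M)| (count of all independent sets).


For a direct sum, |I(M1+M2)| = |I(M1)| * |I(M2)|.
|I(U(2,5))| = sum C(5,k) for k=0..2 = 16.
|I(U(2,9))| = sum C(9,k) for k=0..2 = 46.
Total = 16 * 46 = 736.

736


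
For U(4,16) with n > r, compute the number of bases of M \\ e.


Deleting e from U(4,16) gives U(4,15) since n > r.
Bases of U(4,15) = (15 choose 4) = 1365.

1365


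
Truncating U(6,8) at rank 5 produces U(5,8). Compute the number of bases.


Truncating U(6,8) to rank 5 gives U(5,8).
Bases of U(5,8) are all 5-element subsets of 8 elements.
Number of bases = C(8,5) = 8! / (5! * 3!) = 56.

56


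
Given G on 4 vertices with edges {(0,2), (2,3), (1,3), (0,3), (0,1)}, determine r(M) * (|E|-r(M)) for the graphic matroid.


r(M) = |V| - c = 4 - 1 = 3.
nullity = |E| - r(M) = 5 - 3 = 2.
Product = 3 * 2 = 6.

6


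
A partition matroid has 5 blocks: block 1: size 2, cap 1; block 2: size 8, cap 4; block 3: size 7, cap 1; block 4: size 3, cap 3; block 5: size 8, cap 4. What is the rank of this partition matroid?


Rank of a partition matroid = sum of min(|Si|, ci) for each block.
= min(2,1) + min(8,4) + min(7,1) + min(3,3) + min(8,4)
= 1 + 4 + 1 + 3 + 4
= 13.

13


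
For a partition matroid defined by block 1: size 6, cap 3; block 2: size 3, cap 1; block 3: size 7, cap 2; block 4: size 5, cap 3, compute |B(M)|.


A basis picks exactly ci elements from block i.
Number of bases = product of C(|Si|, ci).
= C(6,3) * C(3,1) * C(7,2) * C(5,3)
= 20 * 3 * 21 * 10
= 12600.

12600


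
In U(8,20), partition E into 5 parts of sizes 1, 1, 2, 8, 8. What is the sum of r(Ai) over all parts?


r(Ai) = min(|Ai|, 8) for each part.
Sum = min(1,8) + min(1,8) + min(2,8) + min(8,8) + min(8,8)
    = 1 + 1 + 2 + 8 + 8
    = 20.

20


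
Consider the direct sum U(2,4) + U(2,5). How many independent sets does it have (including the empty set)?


For a direct sum, |I(M1+M2)| = |I(M1)| * |I(M2)|.
|I(U(2,4))| = sum C(4,k) for k=0..2 = 11.
|I(U(2,5))| = sum C(5,k) for k=0..2 = 16.
Total = 11 * 16 = 176.

176


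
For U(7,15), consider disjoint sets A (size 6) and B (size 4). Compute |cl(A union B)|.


|A union B| = 6 + 4 = 10 (disjoint).
In U(7,15), cl(S) = S if |S| < 7, else cl(S) = E.
Since 10 >= 7, cl(A union B) = E.
|cl(A union B)| = 15.

15


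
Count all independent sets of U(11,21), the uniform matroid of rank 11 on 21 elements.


Independent sets of U(11,21) are all subsets of size <= 11.
Count = C(21,0) + C(21,1) + C(21,2) + C(21,3) + C(21,4) + C(21,5) + C(21,6) + C(21,7) + C(21,8) + C(21,9) + C(21,10) + C(21,11)
     = 1 + 21 + 210 + 1330 + 5985 + 20349 + 54264 + 116280 + 203490 + 293930 + 352716 + 352716
     = 1401292.

1401292


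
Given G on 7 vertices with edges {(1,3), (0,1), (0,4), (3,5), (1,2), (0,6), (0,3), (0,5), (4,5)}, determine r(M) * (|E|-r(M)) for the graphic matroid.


r(M) = |V| - c = 7 - 1 = 6.
nullity = |E| - r(M) = 9 - 6 = 3.
Product = 6 * 3 = 18.

18


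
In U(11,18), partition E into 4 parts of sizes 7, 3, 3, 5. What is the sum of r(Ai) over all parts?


r(Ai) = min(|Ai|, 11) for each part.
Sum = min(7,11) + min(3,11) + min(3,11) + min(5,11)
    = 7 + 3 + 3 + 5
    = 18.

18


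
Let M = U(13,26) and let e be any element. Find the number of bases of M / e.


Contracting e from U(13,26) gives U(12,25).
Bases of U(12,25) = (25 choose 12) = 5200300.

5200300


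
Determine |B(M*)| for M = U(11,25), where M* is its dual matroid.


The dual of U(r,n) is U(n-r, n) = U(14,25).
Bases of U(14,25) are all (14)-element subsets.
|B(M*)| = (25 choose 14) = 4457400.

4457400


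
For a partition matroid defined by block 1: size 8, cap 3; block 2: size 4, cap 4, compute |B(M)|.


A basis picks exactly ci elements from block i.
Number of bases = product of C(|Si|, ci).
= C(8,3) * C(4,4)
= 56 * 1
= 56.

56


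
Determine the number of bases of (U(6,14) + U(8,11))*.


(M1+M2)* = M1* + M2*.
M1* = U(8,14), bases: C(14,8) = 3003.
M2* = U(3,11), bases: C(11,3) = 165.
|B(M*)| = 3003 * 165 = 495495.

495495


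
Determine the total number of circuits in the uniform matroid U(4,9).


In U(4,9), circuits are the (5)-element subsets.
Any set of 5 elements is dependent, and removing any one element gives
an independent set of size 4, so it is a minimal dependent set.
Number of circuits = (9 choose 5) = 126.

126


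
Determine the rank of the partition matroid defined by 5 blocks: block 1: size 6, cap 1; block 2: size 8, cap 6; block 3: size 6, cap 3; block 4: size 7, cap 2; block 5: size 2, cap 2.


Rank of a partition matroid = sum of min(|Si|, ci) for each block.
= min(6,1) + min(8,6) + min(6,3) + min(7,2) + min(2,2)
= 1 + 6 + 3 + 2 + 2
= 14.

14


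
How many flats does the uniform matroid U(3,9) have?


Flats of U(3,9): every subset of size < 3 is a flat, plus E itself.
Count = (9 choose 0) + (9 choose 1) + (9 choose 2) + 1
     = 1 + 9 + 36 + 1
     = 47.

47


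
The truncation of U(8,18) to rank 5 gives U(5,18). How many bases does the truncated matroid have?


Truncating U(8,18) to rank 5 gives U(5,18).
Bases of U(5,18) are all 5-element subsets of 18 elements.
Number of bases = (18 choose 5) = 8568.

8568


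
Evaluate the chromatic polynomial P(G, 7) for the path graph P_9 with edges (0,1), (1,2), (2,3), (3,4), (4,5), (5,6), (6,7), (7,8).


P(P_9, k) = k * (k-1)^(8).
P(7) = 7 * 6^8 = 7 * 1679616 = 11757312.

11757312


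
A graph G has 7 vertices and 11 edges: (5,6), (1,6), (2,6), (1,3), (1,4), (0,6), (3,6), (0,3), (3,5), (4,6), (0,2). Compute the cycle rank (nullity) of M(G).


Cycle rank (nullity) = |E| - r(M) = |E| - (|V| - c).
|E| = 11, |V| = 7, c = 1.
Nullity = 11 - (7 - 1) = 11 - 6 = 5.

5


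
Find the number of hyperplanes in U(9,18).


Hyperplanes of U(9,18) are flats of rank 8.
In a uniform matroid, these are exactly the (8)-element subsets.
Count = C(18,8) = 43758.

43758


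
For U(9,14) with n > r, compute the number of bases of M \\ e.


Deleting e from U(9,14) gives U(9,13) since n > r.
Bases of U(9,13) = (13 choose 9) = 715.

715


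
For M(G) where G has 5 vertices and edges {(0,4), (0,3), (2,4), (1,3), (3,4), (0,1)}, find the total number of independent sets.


An independent set in a graphic matroid is an acyclic edge subset.
G has 5 vertices and 6 edges.
Enumerate all 2^6 = 64 subsets, checking for acyclicity.
Total independent sets = 48.

48


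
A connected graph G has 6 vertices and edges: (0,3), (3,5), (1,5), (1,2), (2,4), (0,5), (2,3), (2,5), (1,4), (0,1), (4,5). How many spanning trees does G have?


By Kirchhoff's matrix tree theorem, the number of spanning trees equals
the determinant of any cofactor of the Laplacian matrix L.
G has 6 vertices and 11 edges.
Computing the (5 x 5) cofactor determinant gives 209.

209


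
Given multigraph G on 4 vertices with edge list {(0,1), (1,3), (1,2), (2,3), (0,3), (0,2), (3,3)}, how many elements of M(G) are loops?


In a graphic matroid, a loop is a self-loop edge (u,u) with rank 0.
Examining all 7 edges for self-loops...
Self-loops found: (3,3)
Number of loops = 1.

1


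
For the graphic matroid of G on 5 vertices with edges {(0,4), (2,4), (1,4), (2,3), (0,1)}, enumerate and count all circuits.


A circuit in a graphic matroid = edge set of a simple cycle.
G has 5 vertices and 5 edges.
Enumerating all minimal edge subsets forming cycles...
Total circuits found: 1.

1


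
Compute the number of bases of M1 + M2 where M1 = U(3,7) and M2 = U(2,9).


Bases of a direct sum M1 + M2: |B| = |B(M1)| * |B(M2)|.
|B(U(3,7))| = C(7,3) = 35.
|B(U(2,9))| = C(9,2) = 36.
Total bases = 35 * 36 = 1260.

1260


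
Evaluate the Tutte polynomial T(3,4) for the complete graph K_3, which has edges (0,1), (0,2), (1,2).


T(K_3; x,y) = x^2 + x + y.
T(3,4) = 9 + 3 + 4 = 16.

16


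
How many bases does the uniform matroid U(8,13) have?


Bases of U(8,13) are all 8-element subsets of the 13-element ground set.
Number of bases = C(13,8).
(13 choose 8) = 1287.

1287


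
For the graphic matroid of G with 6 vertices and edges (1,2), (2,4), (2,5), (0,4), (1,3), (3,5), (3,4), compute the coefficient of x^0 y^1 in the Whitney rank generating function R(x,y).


R(x,y) = sum over A in 2^E of x^(r(E)-r(A)) * y^(|A|-r(A)).
G has 6 vertices, 7 edges. r(E) = 5.
Enumerate all 2^7 = 128 subsets.
Count subsets with r(E)-r(A)=0 and |A|-r(A)=1: 6.

6


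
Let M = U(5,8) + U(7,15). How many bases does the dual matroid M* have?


(M1+M2)* = M1* + M2*.
M1* = U(3,8), bases: C(8,3) = 56.
M2* = U(8,15), bases: C(15,8) = 6435.
|B(M*)| = 56 * 6435 = 360360.

360360


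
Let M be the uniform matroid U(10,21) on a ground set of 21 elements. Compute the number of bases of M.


Bases of U(10,21) are all 10-element subsets of the 21-element ground set.
Number of bases = C(21,10).
C(21,10) = 21! / (10! * 11!) = 352716.

352716


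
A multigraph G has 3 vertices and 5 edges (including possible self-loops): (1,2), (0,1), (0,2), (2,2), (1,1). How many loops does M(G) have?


In a graphic matroid, a loop is a self-loop edge (u,u) with rank 0.
Examining all 5 edges for self-loops...
Self-loops found: (2,2), (1,1)
Number of loops = 2.

2


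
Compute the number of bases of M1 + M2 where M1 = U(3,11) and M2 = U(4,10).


Bases of a direct sum M1 + M2: |B| = |B(M1)| * |B(M2)|.
|B(U(3,11))| = C(11,3) = 165.
|B(U(4,10))| = C(10,4) = 210.
Total bases = 165 * 210 = 34650.

34650


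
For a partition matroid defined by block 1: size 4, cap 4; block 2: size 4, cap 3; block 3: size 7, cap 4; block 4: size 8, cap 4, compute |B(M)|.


A basis picks exactly ci elements from block i.
Number of bases = product of C(|Si|, ci).
= C(4,4) * C(4,3) * C(7,4) * C(8,4)
= 1 * 4 * 35 * 70
= 9800.

9800


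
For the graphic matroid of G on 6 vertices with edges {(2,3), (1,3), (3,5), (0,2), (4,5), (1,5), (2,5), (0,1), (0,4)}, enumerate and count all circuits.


A circuit in a graphic matroid = edge set of a simple cycle.
G has 6 vertices and 9 edges.
Enumerating all minimal edge subsets forming cycles...
Total circuits found: 13.

13


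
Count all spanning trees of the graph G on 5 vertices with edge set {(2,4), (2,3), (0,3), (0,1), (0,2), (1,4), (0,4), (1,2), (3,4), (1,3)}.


By Kirchhoff's matrix tree theorem, the number of spanning trees equals
the determinant of any cofactor of the Laplacian matrix L.
G has 5 vertices and 10 edges.
Computing the (4 x 4) cofactor determinant gives 125.

125


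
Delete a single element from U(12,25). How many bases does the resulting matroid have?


Deleting e from U(12,25) gives U(12,24) since n > r.
Bases of U(12,24) = C(24,12) = 2704156.

2704156


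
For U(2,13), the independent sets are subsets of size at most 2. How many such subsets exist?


Independent sets of U(2,13) are all subsets of size <= 2.
Count = C(13,0) + C(13,1) + C(13,2)
     = 1 + 13 + 78
     = 92.

92


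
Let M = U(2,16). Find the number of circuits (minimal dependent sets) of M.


In U(2,16), circuits are the (3)-element subsets.
Any set of 3 elements is dependent, and removing any one element gives
an independent set of size 2, so it is a minimal dependent set.
Number of circuits = (16 choose 3) = 560.

560


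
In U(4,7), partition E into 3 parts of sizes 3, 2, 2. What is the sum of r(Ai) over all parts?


r(Ai) = min(|Ai|, 4) for each part.
Sum = min(3,4) + min(2,4) + min(2,4)
    = 3 + 2 + 2
    = 7.

7


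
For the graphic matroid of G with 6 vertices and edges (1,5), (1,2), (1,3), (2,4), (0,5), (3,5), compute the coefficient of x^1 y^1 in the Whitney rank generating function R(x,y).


R(x,y) = sum over A in 2^E of x^(r(E)-r(A)) * y^(|A|-r(A)).
G has 6 vertices, 6 edges. r(E) = 5.
Enumerate all 2^6 = 64 subsets.
Count subsets with r(E)-r(A)=1 and |A|-r(A)=1: 3.

3


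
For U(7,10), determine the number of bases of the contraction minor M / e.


Contracting e from U(7,10) gives U(6,9).
Bases of U(6,9) = (9 choose 6) = 84.

84


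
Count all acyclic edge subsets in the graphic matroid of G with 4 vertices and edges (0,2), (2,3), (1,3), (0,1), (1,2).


An independent set in a graphic matroid is an acyclic edge subset.
G has 4 vertices and 5 edges.
Enumerate all 2^5 = 32 subsets, checking for acyclicity.
Total independent sets = 24.

24


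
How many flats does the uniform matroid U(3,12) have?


Flats of U(3,12): every subset of size < 3 is a flat, plus E itself.
Count = (12 choose 0) + (12 choose 1) + (12 choose 2) + 1
     = 1 + 12 + 66 + 1
     = 80.

80


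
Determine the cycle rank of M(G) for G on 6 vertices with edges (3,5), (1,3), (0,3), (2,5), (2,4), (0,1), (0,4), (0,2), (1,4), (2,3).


Cycle rank (nullity) = |E| - r(M) = |E| - (|V| - c).
|E| = 10, |V| = 6, c = 1.
Nullity = 10 - (6 - 1) = 10 - 5 = 5.

5


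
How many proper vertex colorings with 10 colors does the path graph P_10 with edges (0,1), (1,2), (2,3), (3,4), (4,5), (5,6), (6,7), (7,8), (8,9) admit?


P(P_10, k) = k * (k-1)^(9).
P(10) = 10 * 9^9 = 10 * 387420489 = 3874204890.

3874204890


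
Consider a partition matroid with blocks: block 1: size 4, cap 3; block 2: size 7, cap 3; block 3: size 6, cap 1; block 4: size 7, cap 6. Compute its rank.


Rank of a partition matroid = sum of min(|Si|, ci) for each block.
= min(4,3) + min(7,3) + min(6,1) + min(7,6)
= 3 + 3 + 1 + 6
= 13.

13


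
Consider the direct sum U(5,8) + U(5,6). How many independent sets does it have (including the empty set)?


For a direct sum, |I(M1+M2)| = |I(M1)| * |I(M2)|.
|I(U(5,8))| = sum C(8,k) for k=0..5 = 219.
|I(U(5,6))| = sum C(6,k) for k=0..5 = 63.
Total = 219 * 63 = 13797.

13797


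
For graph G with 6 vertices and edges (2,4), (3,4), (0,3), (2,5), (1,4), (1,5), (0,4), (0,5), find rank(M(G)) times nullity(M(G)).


r(M) = |V| - c = 6 - 1 = 5.
nullity = |E| - r(M) = 8 - 5 = 3.
Product = 5 * 3 = 15.

15


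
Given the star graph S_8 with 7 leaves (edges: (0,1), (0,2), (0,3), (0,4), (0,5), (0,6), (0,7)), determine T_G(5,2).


A star on 8 vertices is a tree with 7 edges.
T(x,y) = x^(7) for any tree.
T(5,2) = 5^7 = 78125.

78125


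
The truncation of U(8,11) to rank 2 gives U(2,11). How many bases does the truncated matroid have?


Truncating U(8,11) to rank 2 gives U(2,11).
Bases of U(2,11) are all 2-element subsets of 11 elements.
Number of bases = C(11,2) = 11! / (2! * 9!) = 55.

55


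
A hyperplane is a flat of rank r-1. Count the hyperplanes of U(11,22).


Hyperplanes of U(11,22) are flats of rank 10.
In a uniform matroid, these are exactly the (10)-element subsets.
Count = C(22,10) = 22! / (10! * 12!) = 646646.

646646


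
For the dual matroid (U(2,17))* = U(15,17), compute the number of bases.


The dual of U(r,n) is U(n-r, n) = U(15,17).
Bases of U(15,17) are all (15)-element subsets.
|B(M*)| = C(17,15) = 17! / (15! * 2!) = 136.

136


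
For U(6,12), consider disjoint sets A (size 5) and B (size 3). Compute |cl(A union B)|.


|A union B| = 5 + 3 = 8 (disjoint).
In U(6,12), cl(S) = S if |S| < 6, else cl(S) = E.
Since 8 >= 6, cl(A union B) = E.
|cl(A union B)| = 12.

12


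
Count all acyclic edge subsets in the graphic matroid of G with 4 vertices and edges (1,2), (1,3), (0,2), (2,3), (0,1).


An independent set in a graphic matroid is an acyclic edge subset.
G has 4 vertices and 5 edges.
Enumerate all 2^5 = 32 subsets, checking for acyclicity.
Total independent sets = 24.

24


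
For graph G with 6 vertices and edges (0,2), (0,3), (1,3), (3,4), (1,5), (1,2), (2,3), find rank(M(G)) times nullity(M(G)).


r(M) = |V| - c = 6 - 1 = 5.
nullity = |E| - r(M) = 7 - 5 = 2.
Product = 5 * 2 = 10.

10


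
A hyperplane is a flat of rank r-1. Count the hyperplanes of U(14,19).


Hyperplanes of U(14,19) are flats of rank 13.
In a uniform matroid, these are exactly the (13)-element subsets.
Count = C(19,13) = 19! / (13! * 6!) = 27132.

27132


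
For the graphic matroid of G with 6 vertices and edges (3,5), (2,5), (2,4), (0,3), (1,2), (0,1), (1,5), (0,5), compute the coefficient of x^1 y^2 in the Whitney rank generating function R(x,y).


R(x,y) = sum over A in 2^E of x^(r(E)-r(A)) * y^(|A|-r(A)).
G has 6 vertices, 8 edges. r(E) = 5.
Enumerate all 2^8 = 256 subsets.
Count subsets with r(E)-r(A)=1 and |A|-r(A)=2: 9.

9


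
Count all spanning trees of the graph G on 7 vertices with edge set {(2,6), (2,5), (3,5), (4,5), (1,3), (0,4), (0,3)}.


By Kirchhoff's matrix tree theorem, the number of spanning trees equals
the determinant of any cofactor of the Laplacian matrix L.
G has 7 vertices and 7 edges.
Computing the (6 x 6) cofactor determinant gives 4.

4


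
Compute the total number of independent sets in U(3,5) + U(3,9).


For a direct sum, |I(M1+M2)| = |I(M1)| * |I(M2)|.
|I(U(3,5))| = sum C(5,k) for k=0..3 = 26.
|I(U(3,9))| = sum C(9,k) for k=0..3 = 130.
Total = 26 * 130 = 3380.

3380


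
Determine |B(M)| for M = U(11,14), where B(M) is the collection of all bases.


Bases of U(11,14) are all 11-element subsets of the 14-element ground set.
Number of bases = C(14,11).
C(14,11) = 364.

364


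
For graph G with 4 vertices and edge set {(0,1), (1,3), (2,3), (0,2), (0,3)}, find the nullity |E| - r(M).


Cycle rank (nullity) = |E| - r(M) = |E| - (|V| - c).
|E| = 5, |V| = 4, c = 1.
Nullity = 5 - (4 - 1) = 5 - 3 = 2.

2


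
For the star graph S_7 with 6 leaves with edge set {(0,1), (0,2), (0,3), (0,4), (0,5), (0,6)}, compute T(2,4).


A star on 7 vertices is a tree with 6 edges.
T(x,y) = x^(6) for any tree.
T(2,4) = 2^6 = 64.

64


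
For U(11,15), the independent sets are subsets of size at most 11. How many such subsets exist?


Independent sets of U(11,15) are all subsets of size <= 11.
Count = (15 choose 0) + (15 choose 1) + (15 choose 2) + (15 choose 3) + (15 choose 4) + (15 choose 5) + (15 choose 6) + (15 choose 7) + (15 choose 8) + (15 choose 9) + (15 choose 10) + (15 choose 11)
     = 1 + 15 + 105 + 455 + 1365 + 3003 + 5005 + 6435 + 6435 + 5005 + 3003 + 1365
     = 32192.

32192


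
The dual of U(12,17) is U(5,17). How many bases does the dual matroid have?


The dual of U(r,n) is U(n-r, n) = U(5,17).
Bases of U(5,17) are all (5)-element subsets.
|B(M*)| = (17 choose 5) = 6188.

6188


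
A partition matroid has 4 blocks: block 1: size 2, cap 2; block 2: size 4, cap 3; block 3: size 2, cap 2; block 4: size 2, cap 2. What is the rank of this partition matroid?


Rank of a partition matroid = sum of min(|Si|, ci) for each block.
= min(2,2) + min(4,3) + min(2,2) + min(2,2)
= 2 + 3 + 2 + 2
= 9.

9


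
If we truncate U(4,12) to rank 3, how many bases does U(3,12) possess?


Truncating U(4,12) to rank 3 gives U(3,12).
Bases of U(3,12) are all 3-element subsets of 12 elements.
Number of bases = C(12,3) = (12 * 11 * 10) / (1 * 2 * 3) = 220.

220


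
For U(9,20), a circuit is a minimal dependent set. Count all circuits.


In U(9,20), circuits are the (10)-element subsets.
Any set of 10 elements is dependent, and removing any one element gives
an independent set of size 9, so it is a minimal dependent set.
Number of circuits = (20 choose 10) = 184756.

184756


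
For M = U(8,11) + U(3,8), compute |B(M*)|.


(M1+M2)* = M1* + M2*.
M1* = U(3,11), bases: C(11,3) = 165.
M2* = U(5,8), bases: C(8,5) = 56.
|B(M*)| = 165 * 56 = 9240.

9240


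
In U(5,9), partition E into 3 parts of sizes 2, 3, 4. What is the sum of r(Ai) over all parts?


r(Ai) = min(|Ai|, 5) for each part.
Sum = min(2,5) + min(3,5) + min(4,5)
    = 2 + 3 + 4
    = 9.

9


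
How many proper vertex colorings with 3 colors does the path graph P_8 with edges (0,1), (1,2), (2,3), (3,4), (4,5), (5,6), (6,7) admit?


P(P_8, k) = k * (k-1)^(7).
P(3) = 3 * 2^7 = 3 * 128 = 384.

384


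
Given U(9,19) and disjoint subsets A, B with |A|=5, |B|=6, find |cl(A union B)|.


|A union B| = 5 + 6 = 11 (disjoint).
In U(9,19), cl(S) = S if |S| < 9, else cl(S) = E.
Since 11 >= 9, cl(A union B) = E.
|cl(A union B)| = 19.

19


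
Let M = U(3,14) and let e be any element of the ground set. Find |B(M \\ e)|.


Deleting e from U(3,14) gives U(3,13) since n > r.
Bases of U(3,13) = C(13,3) = 13! / (3! * 10!) = 286.

286


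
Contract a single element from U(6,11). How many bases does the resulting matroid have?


Contracting e from U(6,11) gives U(5,10).
Bases of U(5,10) = (10 choose 5) = 252.

252


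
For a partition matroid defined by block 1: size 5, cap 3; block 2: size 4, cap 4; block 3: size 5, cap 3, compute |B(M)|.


A basis picks exactly ci elements from block i.
Number of bases = product of C(|Si|, ci).
= C(5,3) * C(4,4) * C(5,3)
= 10 * 1 * 10
= 100.

100


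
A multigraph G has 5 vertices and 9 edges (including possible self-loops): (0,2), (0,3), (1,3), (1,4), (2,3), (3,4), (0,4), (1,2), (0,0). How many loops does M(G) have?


In a graphic matroid, a loop is a self-loop edge (u,u) with rank 0.
Examining all 9 edges for self-loops...
Self-loops found: (0,0)
Number of loops = 1.

1


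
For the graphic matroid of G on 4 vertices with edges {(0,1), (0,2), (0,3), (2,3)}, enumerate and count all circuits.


A circuit in a graphic matroid = edge set of a simple cycle.
G has 4 vertices and 4 edges.
Enumerating all minimal edge subsets forming cycles...
Total circuits found: 1.

1


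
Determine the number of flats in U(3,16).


Flats of U(3,16): every subset of size < 3 is a flat, plus E itself.
Count = (16 choose 0) + (16 choose 1) + (16 choose 2) + 1
     = 1 + 16 + 120 + 1
     = 138.

138


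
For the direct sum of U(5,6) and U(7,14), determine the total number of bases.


Bases of a direct sum M1 + M2: |B| = |B(M1)| * |B(M2)|.
|B(U(5,6))| = C(6,5) = 6.
|B(U(7,14))| = C(14,7) = 3432.
Total bases = 6 * 3432 = 20592.

20592


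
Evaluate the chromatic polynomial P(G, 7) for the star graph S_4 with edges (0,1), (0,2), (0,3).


P(tree, k) = k * (k-1)^(3) for any tree on 4 vertices.
P(7) = 7 * 6^3 = 7 * 216 = 1512.

1512


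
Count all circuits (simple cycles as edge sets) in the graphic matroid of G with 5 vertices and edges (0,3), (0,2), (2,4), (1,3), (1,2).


A circuit in a graphic matroid = edge set of a simple cycle.
G has 5 vertices and 5 edges.
Enumerating all minimal edge subsets forming cycles...
Total circuits found: 1.

1


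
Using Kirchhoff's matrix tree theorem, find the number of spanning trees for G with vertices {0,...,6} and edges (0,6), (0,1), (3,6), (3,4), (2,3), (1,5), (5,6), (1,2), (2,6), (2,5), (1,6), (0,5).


By Kirchhoff's matrix tree theorem, the number of spanning trees equals
the determinant of any cofactor of the Laplacian matrix L.
G has 7 vertices and 12 edges.
Computing the (6 x 6) cofactor determinant gives 185.

185


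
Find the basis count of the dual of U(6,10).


The dual of U(r,n) is U(n-r, n) = U(4,10).
Bases of U(4,10) are all (4)-element subsets.
|B(M*)| = C(10,4) = 10! / (4! * 6!) = 210.

210


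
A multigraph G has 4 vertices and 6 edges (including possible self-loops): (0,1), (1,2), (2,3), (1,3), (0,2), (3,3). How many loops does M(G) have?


In a graphic matroid, a loop is a self-loop edge (u,u) with rank 0.
Examining all 6 edges for self-loops...
Self-loops found: (3,3)
Number of loops = 1.

1


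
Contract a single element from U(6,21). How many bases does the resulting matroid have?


Contracting e from U(6,21) gives U(5,20).
Bases of U(5,20) = C(20,5) = 20! / (5! * 15!) = 15504.

15504


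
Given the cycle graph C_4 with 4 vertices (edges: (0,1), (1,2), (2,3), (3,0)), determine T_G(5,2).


T(C_4; x,y) = x + x^2 + ... + x^(3) + y.
T(5,2) = 5^1 + 5^2 + 5^3 + 2
= 5 + 25 + 125 + 2
= 157.

157


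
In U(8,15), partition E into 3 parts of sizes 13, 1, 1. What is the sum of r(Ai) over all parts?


r(Ai) = min(|Ai|, 8) for each part.
Sum = min(13,8) + min(1,8) + min(1,8)
    = 8 + 1 + 1
    = 10.

10


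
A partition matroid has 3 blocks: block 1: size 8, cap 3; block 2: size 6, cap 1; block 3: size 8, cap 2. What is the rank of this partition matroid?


Rank of a partition matroid = sum of min(|Si|, ci) for each block.
= min(8,3) + min(6,1) + min(8,2)
= 3 + 1 + 2
= 6.

6


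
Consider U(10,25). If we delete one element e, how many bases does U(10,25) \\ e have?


Deleting e from U(10,25) gives U(10,24) since n > r.
Bases of U(10,24) = C(24,10) = 24! / (10! * 14!) = 1961256.

1961256


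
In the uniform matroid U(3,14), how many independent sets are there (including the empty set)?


Independent sets of U(3,14) are all subsets of size <= 3.
Count = C(14,0) + C(14,1) + C(14,2) + C(14,3)
     = 1 + 14 + 91 + 364
     = 470.

470


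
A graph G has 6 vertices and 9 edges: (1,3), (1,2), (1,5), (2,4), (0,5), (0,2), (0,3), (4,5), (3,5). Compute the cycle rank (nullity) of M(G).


Cycle rank (nullity) = |E| - r(M) = |E| - (|V| - c).
|E| = 9, |V| = 6, c = 1.
Nullity = 9 - (6 - 1) = 9 - 5 = 4.

4


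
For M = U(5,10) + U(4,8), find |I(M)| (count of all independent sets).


For a direct sum, |I(M1+M2)| = |I(M1)| * |I(M2)|.
|I(U(5,10))| = sum C(10,k) for k=0..5 = 638.
|I(U(4,8))| = sum C(8,k) for k=0..4 = 163.
Total = 638 * 163 = 103994.

103994


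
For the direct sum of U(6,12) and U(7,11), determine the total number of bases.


Bases of a direct sum M1 + M2: |B| = |B(M1)| * |B(M2)|.
|B(U(6,12))| = C(12,6) = 924.
|B(U(7,11))| = C(11,7) = 330.
Total bases = 924 * 330 = 304920.

304920


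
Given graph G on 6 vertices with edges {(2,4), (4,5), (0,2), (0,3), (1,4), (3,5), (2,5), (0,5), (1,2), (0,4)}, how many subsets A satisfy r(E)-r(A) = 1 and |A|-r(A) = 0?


R(x,y) = sum over A in 2^E of x^(r(E)-r(A)) * y^(|A|-r(A)).
G has 6 vertices, 10 edges. r(E) = 5.
Enumerate all 2^10 = 1024 subsets.
Count subsets with r(E)-r(A)=1 and |A|-r(A)=0: 161.

161


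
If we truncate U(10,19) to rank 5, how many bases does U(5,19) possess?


Truncating U(10,19) to rank 5 gives U(5,19).
Bases of U(5,19) are all 5-element subsets of 19 elements.
Number of bases = (19 choose 5) = 11628.

11628


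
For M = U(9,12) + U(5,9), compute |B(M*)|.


(M1+M2)* = M1* + M2*.
M1* = U(3,12), bases: C(12,3) = 220.
M2* = U(4,9), bases: C(9,4) = 126.
|B(M*)| = 220 * 126 = 27720.

27720


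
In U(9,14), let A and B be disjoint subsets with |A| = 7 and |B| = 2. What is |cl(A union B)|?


|A union B| = 7 + 2 = 9 (disjoint).
In U(9,14), cl(S) = S if |S| < 9, else cl(S) = E.
Since 9 >= 9, cl(A union B) = E.
|cl(A union B)| = 14.

14


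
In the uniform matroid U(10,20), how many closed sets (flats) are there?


Flats of U(10,20): every subset of size < 10 is a flat, plus E itself.
Count = C(20,0) + C(20,1) + C(20,2) + C(20,3) + C(20,4) + C(20,5) + C(20,6) + C(20,7) + C(20,8) + C(20,9) + 1
     = 1 + 20 + 190 + 1140 + 4845 + 15504 + 38760 + 77520 + 125970 + 167960 + 1
     = 431911.

431911


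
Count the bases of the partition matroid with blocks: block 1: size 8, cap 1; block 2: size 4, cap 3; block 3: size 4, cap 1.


A basis picks exactly ci elements from block i.
Number of bases = product of C(|Si|, ci).
= C(8,1) * C(4,3) * C(4,1)
= 8 * 4 * 4
= 128.

128


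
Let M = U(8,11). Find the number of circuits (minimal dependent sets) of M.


In U(8,11), circuits are the (9)-element subsets.
Any set of 9 elements is dependent, and removing any one element gives
an independent set of size 8, so it is a minimal dependent set.
Number of circuits = (11 choose 9) = 55.

55


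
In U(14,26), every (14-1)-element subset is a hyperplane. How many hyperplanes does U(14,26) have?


Hyperplanes of U(14,26) are flats of rank 13.
In a uniform matroid, these are exactly the (13)-element subsets.
Count = (26 choose 13) = 10400600.

10400600


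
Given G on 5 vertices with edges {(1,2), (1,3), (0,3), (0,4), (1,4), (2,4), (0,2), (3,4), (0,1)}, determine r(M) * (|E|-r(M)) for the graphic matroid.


r(M) = |V| - c = 5 - 1 = 4.
nullity = |E| - r(M) = 9 - 4 = 5.
Product = 4 * 5 = 20.

20


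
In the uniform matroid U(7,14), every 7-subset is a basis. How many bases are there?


Bases of U(7,14) are all 7-element subsets of the 14-element ground set.
Number of bases = C(14,7).
C(14,7) = 14! / (7! * 7!) = 3432.

3432


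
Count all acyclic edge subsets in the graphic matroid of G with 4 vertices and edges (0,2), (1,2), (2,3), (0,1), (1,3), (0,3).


An independent set in a graphic matroid is an acyclic edge subset.
G has 4 vertices and 6 edges.
Enumerate all 2^6 = 64 subsets, checking for acyclicity.
Total independent sets = 38.

38


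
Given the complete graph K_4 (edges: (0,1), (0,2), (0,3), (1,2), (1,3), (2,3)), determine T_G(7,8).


T(K_4; x,y) = x^3 + 3x^2 + 4xy + 2x + y^3 + 3y^2 + 2y.
Substituting x=7, y=8:
= 343 + 147 + 224 + 14 + 512 + 192 + 16
= 1448.

1448


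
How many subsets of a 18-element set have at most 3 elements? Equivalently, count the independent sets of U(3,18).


Independent sets of U(3,18) are all subsets of size <= 3.
Count = (18 choose 0) + (18 choose 1) + (18 choose 2) + (18 choose 3)
     = 1 + 18 + 153 + 816
     = 988.

988


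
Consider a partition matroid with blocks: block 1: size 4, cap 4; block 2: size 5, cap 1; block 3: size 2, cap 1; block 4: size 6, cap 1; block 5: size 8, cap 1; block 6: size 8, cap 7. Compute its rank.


Rank of a partition matroid = sum of min(|Si|, ci) for each block.
= min(4,4) + min(5,1) + min(2,1) + min(6,1) + min(8,1) + min(8,7)
= 4 + 1 + 1 + 1 + 1 + 7
= 15.

15


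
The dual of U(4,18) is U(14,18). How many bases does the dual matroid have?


The dual of U(r,n) is U(n-r, n) = U(14,18).
Bases of U(14,18) are all (14)-element subsets.
|B(M*)| = (18 choose 14) = 3060.

3060


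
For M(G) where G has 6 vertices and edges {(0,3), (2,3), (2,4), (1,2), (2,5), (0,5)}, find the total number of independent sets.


An independent set in a graphic matroid is an acyclic edge subset.
G has 6 vertices and 6 edges.
Enumerate all 2^6 = 64 subsets, checking for acyclicity.
Total independent sets = 60.

60
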